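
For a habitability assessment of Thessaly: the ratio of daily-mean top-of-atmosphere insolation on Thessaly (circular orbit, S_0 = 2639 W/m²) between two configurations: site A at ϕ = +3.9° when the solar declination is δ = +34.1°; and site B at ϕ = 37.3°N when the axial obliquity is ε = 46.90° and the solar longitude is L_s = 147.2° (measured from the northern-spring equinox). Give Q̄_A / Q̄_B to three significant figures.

Q̄_A / Q̄_B ≈ 0.773

— Configuration A (ϕ=+3.9°):
cos h₀ = −tan(+3.9°) tan(+34.100°) = -0.0462, h₀ = 1.6170 rad.
Bracket: h₀ sin ϕ sin δ + cos ϕ cos δ sin h₀ = 1.6170×0.06802×0.56064 + 0.99768×0.82806×0.99893 = 0.061664 + 0.825255 = 0.886919.
Q̄ = (S_0/π) × [bracket] = (2639/π) × 0.886919 = 745.03 W/m².
— Configuration B (ϕ=+37.3°):
Solar declination: sin δ = sin ε · sin L_s = sin 46.90° × sin 147.2° = 0.39553, so δ = +23.299°.
cos h₀ = −tan(+37.3°) tan(+23.299°) = -0.3281, h₀ = 1.9051 rad.
Bracket: h₀ sin ϕ sin δ + cos ϕ cos δ sin h₀ = 1.9051×0.60599×0.39553 + 0.79547×0.91845×0.94465 = 0.456628 + 0.690161 = 1.146789.
Q̄ = (S_0/π) × [bracket] = (2639/π) × 1.146789 = 963.33 W/m².
Ratio Q̄_A / Q̄_B = 745.03 / 963.33 = 0.7734.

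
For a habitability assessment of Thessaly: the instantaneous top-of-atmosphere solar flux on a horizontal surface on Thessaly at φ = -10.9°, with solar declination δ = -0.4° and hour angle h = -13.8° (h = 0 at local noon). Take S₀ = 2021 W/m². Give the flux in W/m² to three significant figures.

cos θ_z = sin φ sin δ + cos φ cos δ cos h = 0.001320 + 0.953591 = 0.954911.
Flux = S₀ · cos θ_z = 2021 × 0.954911 = 1930 W/m².

1.93e+03 W/m²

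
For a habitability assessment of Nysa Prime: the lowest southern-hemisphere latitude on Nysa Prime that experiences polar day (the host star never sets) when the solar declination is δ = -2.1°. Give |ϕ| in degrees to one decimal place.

Polar day requires cos h₀ = −tan ϕ tan δ ≤ −1, i.e. tan ϕ tan δ ≥ 1.
The boundary is |tan ϕ| · |tan δ| = 1, so |ϕ| = 90° − |δ| = 90° − 2.1° = 87.9° in the southern hemisphere.

|ϕ| = 87.9°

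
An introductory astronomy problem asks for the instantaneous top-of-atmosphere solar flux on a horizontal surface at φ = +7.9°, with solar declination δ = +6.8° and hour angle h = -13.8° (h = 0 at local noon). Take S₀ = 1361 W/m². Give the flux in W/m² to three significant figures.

1.32e+03 W/m²

cos θ_z = sin φ sin δ + cos φ cos δ cos h = 0.016274 + 0.955151 = 0.971425.
Flux = S₀ · cos θ_z = 1361 × 0.971425 = 1322 W/m².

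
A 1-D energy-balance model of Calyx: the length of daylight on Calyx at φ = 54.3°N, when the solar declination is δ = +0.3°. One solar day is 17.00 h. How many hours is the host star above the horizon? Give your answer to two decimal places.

cos H₀ = −tan φ · tan δ = −tan(+54.3°) × tan(+0.300°) = -0.0073, so H₀ = 1.5781 rad = 90.42°.
Daylight = 2H₀/(2π) × 17.00 h = (1.5781/π) × 17.00 = 8.54 h.

8.54 h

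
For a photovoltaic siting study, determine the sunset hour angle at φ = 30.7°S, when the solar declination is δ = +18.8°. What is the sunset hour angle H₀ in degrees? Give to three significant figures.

cos H₀ = −tan φ · tan δ = −tan(-30.7°) × tan(+18.800°) = 0.2021, so H₀ = 1.3673 rad = 78.34°.

H₀ = 78.3°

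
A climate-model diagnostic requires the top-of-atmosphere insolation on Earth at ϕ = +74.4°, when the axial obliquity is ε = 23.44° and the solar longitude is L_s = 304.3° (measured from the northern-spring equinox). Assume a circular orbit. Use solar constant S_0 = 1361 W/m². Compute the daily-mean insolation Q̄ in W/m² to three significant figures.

Q̄ ≈ 0.00 W/m²

Solar declination: sin δ = sin ε · sin L_s = sin 23.44° × sin 304.3° = -0.32861, so δ = -19.185°.
cos h₀ = −tan(+74.4°) tan(-19.185°) = 1.2462 ≥ 1 ⇒ polar night, h₀ = 0 and Q̄ = 0.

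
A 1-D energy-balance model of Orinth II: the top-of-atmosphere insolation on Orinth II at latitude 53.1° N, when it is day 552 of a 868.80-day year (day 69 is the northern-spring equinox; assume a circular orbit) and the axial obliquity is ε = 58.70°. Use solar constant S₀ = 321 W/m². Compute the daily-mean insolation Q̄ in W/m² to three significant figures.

Q̄ ≈ 25.9 W/m²

Solar longitude: λ_s = 360° × (552 − 69)/868.80 = 200.138°.
sin δ = sin 58.70° × sin 200.138° = -0.29418, so δ = -17.108°.
cos H₀ = −tan(+53.1°) tan(-17.108°) = 0.4099, H₀ = 1.1484 rad.
Bracket: H₀ sin φ sin δ + cos φ cos δ sin H₀ = 1.1484×0.79968×-0.29418 + 0.60042×0.95575×0.91211 = -0.270161 + 0.523416 = 0.253255.
Q̄ = (S₀/π) × [bracket] = (321/π) × 0.253255 = 25.88 W/m².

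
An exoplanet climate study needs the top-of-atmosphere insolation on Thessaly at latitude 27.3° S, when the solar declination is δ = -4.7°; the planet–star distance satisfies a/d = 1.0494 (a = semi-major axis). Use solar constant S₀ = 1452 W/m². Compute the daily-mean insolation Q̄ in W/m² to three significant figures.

Q̄ ≈ 481 W/m²

cos H₀ = −tan(-27.3°) tan(-4.700°) = -0.0424, H₀ = 1.6132 rad.
Bracket: H₀ sin φ sin δ + cos φ cos δ sin H₀ = 1.6132×-0.45865×-0.08194 + 0.88862×0.99664×0.99910 = 0.060627 + 0.884837 = 0.945464.
Inverse-square distance factor (a/d)² = 1.0494² = 1.101240.
Q̄ = (S₀/π) × 1.101240 × [bracket] = (1452/π) × 1.101240 × 0.945464 = 481.2 W/m².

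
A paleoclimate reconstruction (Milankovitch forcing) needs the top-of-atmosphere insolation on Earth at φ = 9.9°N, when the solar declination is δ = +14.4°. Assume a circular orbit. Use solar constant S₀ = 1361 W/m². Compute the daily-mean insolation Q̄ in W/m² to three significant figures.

Q̄ ≈ 443 W/m²

cos H₀ = −tan(+9.9°) tan(+14.400°) = -0.0448, H₀ = 1.6156 rad.
Bracket: H₀ sin φ sin δ + cos φ cos δ sin H₀ = 1.6156×0.17193×0.24869 + 0.98511×0.96858×0.99900 = 0.069079 + 0.953204 = 1.022283.
Q̄ = (S₀/π) × [bracket] = (1361/π) × 1.022283 = 442.9 W/m².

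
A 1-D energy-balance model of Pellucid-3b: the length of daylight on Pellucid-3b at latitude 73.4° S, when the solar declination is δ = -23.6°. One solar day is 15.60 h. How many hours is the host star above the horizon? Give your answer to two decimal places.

15.60 h

Sunrise equation: cos H₀ = −tan φ · tan δ = -1.4655 ≤ −1, so the host star never sets (polar day) and H₀ = π.
Daylight = 2H₀/(2π) × 15.60 h = (3.1416/π) × 15.60 = 15.60 h.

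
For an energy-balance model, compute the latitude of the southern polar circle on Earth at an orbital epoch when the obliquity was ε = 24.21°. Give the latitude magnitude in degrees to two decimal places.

The polar circle is the lowest latitude that experiences at least one full rotation of continuous darkness at the northern-summer solstice; it lies at |φ| = 90° − ε = 90° − 24.21° = 65.79°.

65.79°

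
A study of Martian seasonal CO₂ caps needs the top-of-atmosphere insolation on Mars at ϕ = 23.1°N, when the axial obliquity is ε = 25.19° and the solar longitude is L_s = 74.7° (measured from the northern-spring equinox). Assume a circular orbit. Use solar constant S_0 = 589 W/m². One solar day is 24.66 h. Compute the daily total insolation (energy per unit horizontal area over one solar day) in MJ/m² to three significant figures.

Solar declination: sin δ = sin ε · sin L_s = sin 25.19° × sin 74.7° = 0.41054, so δ = +24.239°.
cos h₀ = −tan(+23.1°) tan(+24.239°) = -0.1920, h₀ = 1.7640 rad.
Bracket: h₀ sin ϕ sin δ + cos ϕ cos δ sin h₀ = 1.7640×0.39234×0.41054 + 0.91982×0.91184×0.98139 = 0.284130 + 0.823120 = 1.107250.
Q̄ = (S_0/π) × [bracket] = (589/π) × 1.107250 = 207.59 W/m².
Daily total = Q̄ × 24.66 h × 3600 s/h = 207.59 × 24.66 × 3600 / 10⁶ = 18.43 MJ/m².

18.4 MJ/m²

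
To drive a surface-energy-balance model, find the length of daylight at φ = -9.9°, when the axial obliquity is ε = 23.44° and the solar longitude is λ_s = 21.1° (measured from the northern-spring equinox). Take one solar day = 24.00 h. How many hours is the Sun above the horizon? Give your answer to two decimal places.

11.81 h

Solar declination: sin δ = sin ε · sin λ_s = sin 23.44° × sin 21.1° = 0.14320, so δ = +8.233°.
cos H₀ = −tan φ · tan δ = −tan(-9.9°) × tan(+8.233°) = 0.0253, so H₀ = 1.5455 rad = 88.55°.
Daylight = 2H₀/(2π) × 24.00 h = (1.5455/π) × 24.00 = 11.81 h.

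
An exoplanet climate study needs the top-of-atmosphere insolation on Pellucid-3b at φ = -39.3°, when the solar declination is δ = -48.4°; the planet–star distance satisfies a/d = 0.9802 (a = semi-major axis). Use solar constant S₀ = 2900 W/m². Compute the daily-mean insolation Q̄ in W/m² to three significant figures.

cos H₀ = −tan(-39.3°) tan(-48.400°) = -0.9219, H₀ = 2.7437 rad.
Bracket: H₀ sin φ sin δ + cos φ cos δ sin H₀ = 2.7437×-0.63338×-0.74780 + 0.77384×0.66393×0.38746 = 1.299530 + 0.199067 = 1.498597.
Inverse-square distance factor (a/d)² = 0.9802² = 0.960792.
Q̄ = (S₀/π) × 0.960792 × [bracket] = (2900/π) × 0.960792 × 1.498597 = 1329 W/m².

Q̄ ≈ 1.33e+03 W/m²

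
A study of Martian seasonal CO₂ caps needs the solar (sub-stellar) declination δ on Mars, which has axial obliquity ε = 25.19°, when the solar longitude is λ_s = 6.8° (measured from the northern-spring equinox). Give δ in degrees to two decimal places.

sin δ = sin ε · sin λ_s = sin 25.19° × sin 6.8° = 0.050395.
δ = arcsin(0.050395) = +2.89°.

δ = +2.89°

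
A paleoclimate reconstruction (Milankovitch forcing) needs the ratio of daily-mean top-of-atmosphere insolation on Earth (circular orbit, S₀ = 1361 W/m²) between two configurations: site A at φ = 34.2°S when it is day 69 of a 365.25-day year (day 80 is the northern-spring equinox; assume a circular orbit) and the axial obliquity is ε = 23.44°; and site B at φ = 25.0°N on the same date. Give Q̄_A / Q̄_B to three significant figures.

Q̄_A / Q̄_B ≈ 1.04

— Configuration A (φ=-34.2°):
Solar longitude: λ_s = 360° × (69 − 80)/365.25 = -10.842°, i.e. -10.842° + 360° = 349.158°.
sin δ = sin 23.44° × sin 349.158° = -0.07482, so δ = -4.291°.
cos H₀ = −tan(-34.2°) tan(-4.291°) = -0.0510, H₀ = 1.6218 rad.
Bracket: H₀ sin φ sin δ + cos φ cos δ sin H₀ = 1.6218×-0.56208×-0.07482 + 0.82708×0.99720×0.99870 = 0.068205 + 0.823692 = 0.891897.
Q̄ = (S₀/π) × [bracket] = (1361/π) × 0.891897 = 386.39 W/m².
— Configuration B (φ=+25.0°):
cos H₀ = −tan(+25.0°) tan(-4.291°) = 0.0350, H₀ = 1.5358 rad.
Bracket: H₀ sin φ sin δ + cos φ cos δ sin H₀ = 1.5358×0.42262×-0.07482 + 0.90631×0.99720×0.99939 = -0.048563 + 0.903221 = 0.854658.
Q̄ = (S₀/π) × [bracket] = (1361/π) × 0.854658 = 370.25 W/m².
Ratio Q̄_A / Q̄_B = 386.39 / 370.25 = 1.044.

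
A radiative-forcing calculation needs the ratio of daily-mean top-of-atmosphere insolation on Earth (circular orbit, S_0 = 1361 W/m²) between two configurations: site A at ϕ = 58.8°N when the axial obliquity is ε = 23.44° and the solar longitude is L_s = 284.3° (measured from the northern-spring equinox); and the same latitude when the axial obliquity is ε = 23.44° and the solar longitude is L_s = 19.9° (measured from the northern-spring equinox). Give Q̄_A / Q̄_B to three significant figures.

Q̄_A / Q̄_B ≈ 0.112

— Configuration A (ϕ=+58.8°):
Solar declination: sin δ = sin ε · sin L_s = sin 23.44° × sin 284.3° = -0.38546, so δ = -22.673°.
cos h₀ = −tan(+58.8°) tan(-22.673°) = 0.6898, h₀ = 0.8096 rad.
Bracket: h₀ sin ϕ sin δ + cos ϕ cos δ sin h₀ = 0.8096×0.85536×-0.38546 + 0.51803×0.92272×0.72402 = -0.266931 + 0.346079 = 0.079148.
Q̄ = (S_0/π) × [bracket] = (1361/π) × 0.079148 = 34.288 W/m².
— Configuration B (ϕ=+58.8°):
Solar declination: sin δ = sin ε · sin L_s = sin 23.44° × sin 19.9° = 0.13540, so δ = +7.782°.
cos h₀ = −tan(+58.8°) tan(+7.782°) = -0.2256, h₀ = 1.7984 rad.
Bracket: h₀ sin ϕ sin δ + cos ϕ cos δ sin h₀ = 1.7984×0.85536×0.13540 + 0.51803×0.99079×0.97421 = 0.208283 + 0.500022 = 0.708305.
Q̄ = (S_0/π) × [bracket] = (1361/π) × 0.708305 = 306.85 W/m².
Ratio Q̄_A / Q̄_B = 34.288 / 306.85 = 0.1117.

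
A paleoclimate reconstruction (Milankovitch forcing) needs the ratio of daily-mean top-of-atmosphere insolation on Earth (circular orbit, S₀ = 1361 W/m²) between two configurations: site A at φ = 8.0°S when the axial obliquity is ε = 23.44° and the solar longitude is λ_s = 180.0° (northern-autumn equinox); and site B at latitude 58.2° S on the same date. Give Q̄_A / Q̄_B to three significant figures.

Q̄_A / Q̄_B ≈ 1.88

— Configuration A (φ=-8.0°):
Solar declination: sin δ = sin ε · sin λ_s = sin 23.44° × sin 180.0° = 0.00000, so δ = +0.000°.
cos H₀ = −tan(-8.0°) tan(+0.000°) = 0.0000, H₀ = 1.5708 rad.
Bracket: H₀ sin φ sin δ + cos φ cos δ sin H₀ = 1.5708×-0.13917×0.00000 + 0.99027×1.00000×1.00000 = -0.000000 + 0.990270 = 0.990270.
Q̄ = (S₀/π) × [bracket] = (1361/π) × 0.990270 = 429.00 W/m².
— Configuration B (φ=-58.2°):
cos H₀ = −tan(-58.2°) tan(+0.000°) = 0.0000, H₀ = 1.5708 rad.
Bracket: H₀ sin φ sin δ + cos φ cos δ sin H₀ = 1.5708×-0.84989×0.00000 + 0.52696×1.00000×1.00000 = -0.000000 + 0.526960 = 0.526960.
Q̄ = (S₀/π) × [bracket] = (1361/π) × 0.526960 = 228.29 W/m².
Ratio Q̄_A / Q̄_B = 429.00 / 228.29 = 1.879.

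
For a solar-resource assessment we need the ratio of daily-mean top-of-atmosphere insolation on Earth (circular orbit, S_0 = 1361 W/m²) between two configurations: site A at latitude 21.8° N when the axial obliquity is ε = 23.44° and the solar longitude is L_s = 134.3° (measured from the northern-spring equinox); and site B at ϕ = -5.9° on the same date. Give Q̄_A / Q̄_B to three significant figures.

— Configuration A (ϕ=+21.8°):
Solar declination: sin δ = sin ε · sin L_s = sin 23.44° × sin 134.3° = 0.28469, so δ = +16.541°.
cos h₀ = −tan(+21.8°) tan(+16.541°) = -0.1188, h₀ = 1.6899 rad.
Bracket: h₀ sin ϕ sin δ + cos ϕ cos δ sin h₀ = 1.6899×0.37137×0.28469 + 0.92849×0.95862×0.99292 = 0.178665 + 0.883767 = 1.062432.
Q̄ = (S_0/π) × [bracket] = (1361/π) × 1.062432 = 460.27 W/m².
— Configuration B (ϕ=-5.9°):
cos h₀ = −tan(-5.9°) tan(+16.541°) = 0.0307, h₀ = 1.5401 rad.
Bracket: h₀ sin ϕ sin δ + cos ϕ cos δ sin h₀ = 1.5401×-0.10279×0.28469 + 0.99470×0.95862×0.99953 = -0.045068 + 0.953091 = 0.908023.
Q̄ = (S_0/π) × [bracket] = (1361/π) × 0.908023 = 393.37 W/m².
Ratio Q̄_A / Q̄_B = 460.27 / 393.37 = 1.170.

Q̄_A / Q̄_B ≈ 1.17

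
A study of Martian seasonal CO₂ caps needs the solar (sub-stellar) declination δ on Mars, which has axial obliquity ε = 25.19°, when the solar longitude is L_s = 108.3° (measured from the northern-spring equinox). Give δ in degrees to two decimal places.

sin δ = sin ε · sin L_s = sin 25.19° × sin 108.3° = 0.404096.
δ = arcsin(0.404096) = +23.83°.

δ = +23.83°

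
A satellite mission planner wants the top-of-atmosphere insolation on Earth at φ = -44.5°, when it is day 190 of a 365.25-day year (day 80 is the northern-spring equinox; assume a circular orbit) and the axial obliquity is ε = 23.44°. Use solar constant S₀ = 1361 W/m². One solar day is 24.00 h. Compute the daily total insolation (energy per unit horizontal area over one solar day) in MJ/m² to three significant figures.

11.2 MJ/m²

Solar longitude: λ_s = 360° × (190 − 80)/365.25 = 108.419°.
sin δ = sin 23.44° × sin 108.419° = 0.37741, so δ = +22.173°.
cos H₀ = −tan(-44.5°) tan(+22.173°) = 0.4005, H₀ = 1.1587 rad.
Bracket: H₀ sin φ sin δ + cos φ cos δ sin H₀ = 1.1587×-0.70091×0.37741 + 0.71325×0.92605×0.91630 = -0.306511 + 0.605221 = 0.298710.
Q̄ = (S₀/π) × [bracket] = (1361/π) × 0.298710 = 129.41 W/m².
Daily total = Q̄ × 24.00 h × 3600 s/h = 129.41 × 24.00 × 3600 / 10⁶ = 11.18 MJ/m².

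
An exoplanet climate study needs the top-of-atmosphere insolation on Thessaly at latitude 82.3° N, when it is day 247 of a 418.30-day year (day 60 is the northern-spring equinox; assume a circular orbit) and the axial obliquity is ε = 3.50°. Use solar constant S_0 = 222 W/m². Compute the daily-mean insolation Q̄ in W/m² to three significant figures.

Q̄ ≈ 11.8 W/m²

Solar longitude: L_s = 360° × (247 − 60)/418.30 = 160.937°.
sin δ = sin 3.50° × sin 160.937° = 0.01994, so δ = +1.142°.
cos h₀ = −tan(+82.3°) tan(+1.142°) = -0.1475, h₀ = 1.7188 rad.
Bracket: h₀ sin ϕ sin δ + cos ϕ cos δ sin h₀ = 1.7188×0.99098×0.01994 + 0.13399×0.99980×0.98906 = 0.033964 + 0.132498 = 0.166462.
Q̄ = (S_0/π) × [bracket] = (222/π) × 0.166462 = 11.76 W/m².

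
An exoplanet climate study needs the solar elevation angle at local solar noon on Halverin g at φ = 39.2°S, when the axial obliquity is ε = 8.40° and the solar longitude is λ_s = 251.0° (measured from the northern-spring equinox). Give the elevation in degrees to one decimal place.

58.7°

Solar declination: sin δ = sin ε · sin λ_s = sin 8.40° × sin 251.0° = -0.13812, so δ = -7.939°.
At local noon the hour angle is zero, so the zenith angle equals |φ − δ| = |-39.2° − (-7.939°)| = 31.261°.
Elevation = 90° − 31.261° = 58.7°.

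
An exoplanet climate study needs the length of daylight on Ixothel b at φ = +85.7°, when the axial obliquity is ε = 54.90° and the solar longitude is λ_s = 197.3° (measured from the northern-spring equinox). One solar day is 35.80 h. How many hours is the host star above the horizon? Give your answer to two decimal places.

0.00 h

Solar declination: sin δ = sin ε · sin λ_s = sin 54.90° × sin 197.3° = -0.24330, so δ = -14.081°.
cos H₀ = −tan φ · tan δ = 3.3360 ≥ 1, so the host star never rises (polar night) and H₀ = 0.
Daylight = 2H₀/(2π) × 35.80 h = (0.0000/π) × 35.80 = 0.00 h.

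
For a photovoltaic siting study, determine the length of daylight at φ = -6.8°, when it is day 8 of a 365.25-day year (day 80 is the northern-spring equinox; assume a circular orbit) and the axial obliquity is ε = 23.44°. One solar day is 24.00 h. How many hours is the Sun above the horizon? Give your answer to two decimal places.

Solar longitude: λ_s = 360° × (8 − 80)/365.25 = -70.965°, i.e. -70.965° + 360° = 289.035°.
sin δ = sin 23.44° × sin 289.035° = -0.37604, so δ = -22.088°.
cos H₀ = −tan φ · tan δ = −tan(-6.8°) × tan(-22.088°) = -0.0484, so H₀ = 1.6192 rad = 92.77°.
Daylight = 2H₀/(2π) × 24.00 h = (1.6192/π) × 24.00 = 12.37 h.

12.37 h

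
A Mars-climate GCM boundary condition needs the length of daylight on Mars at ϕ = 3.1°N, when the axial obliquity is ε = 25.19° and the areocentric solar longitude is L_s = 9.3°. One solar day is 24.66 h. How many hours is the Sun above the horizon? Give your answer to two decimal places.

sin δ = sin 25.19° × sin 9.3° = 0.06878, so δ = +3.944°.
cos h₀ = −tan ϕ · tan δ = −tan(+3.1°) × tan(+3.944°) = -0.0037, so h₀ = 1.5745 rad = 90.21°.
Daylight = 2h₀/(2π) × 24.66 h = (1.5745/π) × 24.66 = 12.36 h.

12.36 h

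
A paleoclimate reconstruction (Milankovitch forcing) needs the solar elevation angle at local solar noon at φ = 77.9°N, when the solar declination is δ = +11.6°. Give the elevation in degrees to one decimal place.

At local noon the hour angle is zero, so the zenith angle equals |φ − δ| = |+77.9° − (+11.600°)| = 66.300°.
Elevation = 90° − 66.300° = 23.7°.

23.7°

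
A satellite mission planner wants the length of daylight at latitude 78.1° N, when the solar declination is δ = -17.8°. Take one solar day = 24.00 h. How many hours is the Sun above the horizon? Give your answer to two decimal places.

0.00 h

cos h₀ = −tan ϕ · tan δ = 1.5236 ≥ 1, so the Sun never rises (polar night) and h₀ = 0.
Daylight = 2h₀/(2π) × 24.00 h = (0.0000/π) × 24.00 = 0.00 h.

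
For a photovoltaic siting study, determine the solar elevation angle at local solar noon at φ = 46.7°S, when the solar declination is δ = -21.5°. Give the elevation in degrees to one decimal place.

64.8°

At local noon the hour angle is zero, so the zenith angle equals |φ − δ| = |-46.7° − (-21.500°)| = 25.200°.
Elevation = 90° − 25.200° = 64.8°.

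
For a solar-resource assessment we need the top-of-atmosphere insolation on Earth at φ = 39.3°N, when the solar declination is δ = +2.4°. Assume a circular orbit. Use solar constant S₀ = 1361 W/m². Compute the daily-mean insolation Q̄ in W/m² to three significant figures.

Q̄ ≈ 353 W/m²

cos H₀ = −tan(+39.3°) tan(+2.400°) = -0.0343, H₀ = 1.6051 rad.
Bracket: H₀ sin φ sin δ + cos φ cos δ sin H₀ = 1.6051×0.63338×0.04188 + 0.77384×0.99912×0.99941 = 0.042577 + 0.772703 = 0.815280.
Q̄ = (S₀/π) × [bracket] = (1361/π) × 0.815280 = 353.2 W/m².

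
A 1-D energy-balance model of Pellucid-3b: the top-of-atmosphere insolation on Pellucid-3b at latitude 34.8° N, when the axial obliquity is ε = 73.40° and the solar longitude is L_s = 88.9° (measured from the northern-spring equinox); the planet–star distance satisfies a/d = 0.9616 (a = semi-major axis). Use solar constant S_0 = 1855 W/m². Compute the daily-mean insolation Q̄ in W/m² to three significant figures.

Solar declination: sin δ = sin ε · sin L_s = sin 73.40° × sin 88.9° = 0.95815, so δ = +73.365°.
cos h₀ = −tan(+34.8°) tan(+73.365°) = -2.3261 ≤ −1 ⇒ polar day, h₀ = π.
Bracket: h₀ sin ϕ sin δ + cos ϕ cos δ sin h₀ = 3.1416×0.57071×0.95815 + 0.82115×0.28628×0.00000 = 1.717908 + 0.000000 = 1.717908.
Inverse-square distance factor (a/d)² = 0.9616² = 0.924675.
Q̄ = (S_0/π) × 0.924675 × [bracket] = (1855/π) × 0.924675 × 1.717908 = 938.0 W/m².

Q̄ ≈ 938 W/m²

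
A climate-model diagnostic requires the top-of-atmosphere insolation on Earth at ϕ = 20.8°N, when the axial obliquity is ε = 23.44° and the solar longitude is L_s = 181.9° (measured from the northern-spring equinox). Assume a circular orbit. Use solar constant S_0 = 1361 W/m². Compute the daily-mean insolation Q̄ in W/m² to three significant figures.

Solar declination: sin δ = sin ε · sin L_s = sin 23.44° × sin 181.9° = -0.01319, so δ = -0.756°.
cos h₀ = −tan(+20.8°) tan(-0.756°) = 0.0050, h₀ = 1.5658 rad.
Bracket: h₀ sin ϕ sin δ + cos ϕ cos δ sin h₀ = 1.5658×0.35511×-0.01319 + 0.93483×0.99991×0.99999 = -0.007334 + 0.934737 = 0.927403.
Q̄ = (S_0/π) × [bracket] = (1361/π) × 0.927403 = 401.8 W/m².

Q̄ ≈ 402 W/m²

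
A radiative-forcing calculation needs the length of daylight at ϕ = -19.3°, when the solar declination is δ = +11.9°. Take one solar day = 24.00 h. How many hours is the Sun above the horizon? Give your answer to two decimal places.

cos h₀ = −tan ϕ · tan δ = −tan(-19.3°) × tan(+11.900°) = 0.0738, so h₀ = 1.4969 rad = 85.77°.
Daylight = 2h₀/(2π) × 24.00 h = (1.4969/π) × 24.00 = 11.44 h.

11.44 h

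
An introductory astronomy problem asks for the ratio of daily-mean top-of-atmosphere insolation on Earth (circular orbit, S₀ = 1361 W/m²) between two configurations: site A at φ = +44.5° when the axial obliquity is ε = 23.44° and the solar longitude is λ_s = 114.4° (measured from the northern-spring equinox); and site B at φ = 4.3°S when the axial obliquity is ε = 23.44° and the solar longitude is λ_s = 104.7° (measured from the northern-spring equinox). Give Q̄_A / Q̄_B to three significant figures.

— Configuration A (φ=+44.5°):
Solar declination: sin δ = sin ε · sin λ_s = sin 23.44° × sin 114.4° = 0.36226, so δ = +21.239°.
cos H₀ = −tan(+44.5°) tan(+21.239°) = -0.3819, H₀ = 1.9627 rad.
Bracket: H₀ sin φ sin δ + cos φ cos δ sin H₀ = 1.9627×0.70091×0.36226 + 0.71325×0.93208×0.92419 = 0.498352 + 0.614407 = 1.112759.
Q̄ = (S₀/π) × [bracket] = (1361/π) × 1.112759 = 482.07 W/m².
— Configuration B (φ=-4.3°):
Solar declination: sin δ = sin ε · sin λ_s = sin 23.44° × sin 104.7° = 0.38477, so δ = +22.629°.
cos H₀ = −tan(-4.3°) tan(+22.629°) = 0.0313, H₀ = 1.5394 rad.
Bracket: H₀ sin φ sin δ + cos φ cos δ sin H₀ = 1.5394×-0.07498×0.38477 + 0.99719×0.92301×0.99951 = -0.044412 + 0.919965 = 0.875553.
Q̄ = (S₀/π) × [bracket] = (1361/π) × 0.875553 = 379.31 W/m².
Ratio Q̄_A / Q̄_B = 482.07 / 379.31 = 1.271.

Q̄_A / Q̄_B ≈ 1.27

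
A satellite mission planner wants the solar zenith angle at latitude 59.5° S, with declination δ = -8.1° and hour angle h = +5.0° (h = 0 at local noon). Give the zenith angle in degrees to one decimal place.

θ_z = 51.5°

cos θ_z = sin φ sin δ + cos φ cos δ cos h = 0.121405 + 0.500563 = 0.621968.
θ_z = arccos(0.621968) = 51.5°.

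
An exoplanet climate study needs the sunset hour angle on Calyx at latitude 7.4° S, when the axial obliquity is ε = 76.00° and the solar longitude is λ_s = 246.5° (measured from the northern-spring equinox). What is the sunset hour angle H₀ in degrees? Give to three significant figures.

Solar declination: sin δ = sin ε · sin λ_s = sin 76.00° × sin 246.5° = -0.88982, so δ = -62.851°.
cos H₀ = −tan φ · tan δ = −tan(-7.4°) × tan(-62.851°) = -0.2533, so H₀ = 1.8268 rad = 104.67°.

H₀ = 105°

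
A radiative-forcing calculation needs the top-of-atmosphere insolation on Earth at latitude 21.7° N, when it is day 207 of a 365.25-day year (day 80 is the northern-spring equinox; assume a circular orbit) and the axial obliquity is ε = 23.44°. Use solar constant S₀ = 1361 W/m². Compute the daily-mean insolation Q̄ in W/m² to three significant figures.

Q̄ ≈ 466 W/m²

Solar longitude: λ_s = 360° × (207 − 80)/365.25 = 125.175°.
sin δ = sin 23.44° × sin 125.175° = 0.32515, so δ = +18.975°.
cos H₀ = −tan(+21.7°) tan(+18.975°) = -0.1368, H₀ = 1.7081 rad.
Bracket: H₀ sin φ sin δ + cos φ cos δ sin H₀ = 1.7081×0.36975×0.32515 + 0.92913×0.94566×0.99059 = 0.205355 + 0.870373 = 1.075728.
Q̄ = (S₀/π) × [bracket] = (1361/π) × 1.075728 = 466.0 W/m².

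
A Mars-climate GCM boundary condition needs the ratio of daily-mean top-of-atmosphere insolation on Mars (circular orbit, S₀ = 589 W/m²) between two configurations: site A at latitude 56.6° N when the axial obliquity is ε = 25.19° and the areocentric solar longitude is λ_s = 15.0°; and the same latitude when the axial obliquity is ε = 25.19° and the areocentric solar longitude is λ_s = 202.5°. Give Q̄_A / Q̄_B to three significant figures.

Q̄_A / Q̄_B ≈ 2.02

— Configuration A (φ=+56.6°):
sin δ = sin 25.19° × sin 15.0° = 0.11016, so δ = +6.324°.
cos H₀ = −tan(+56.6°) tan(+6.324°) = -0.1681, H₀ = 1.7397 rad.
Bracket: H₀ sin φ sin δ + cos φ cos δ sin H₀ = 1.7397×0.83485×0.11016 + 0.55048×0.99391×0.98577 = 0.159995 + 0.539342 = 0.699337.
Q̄ = (S₀/π) × [bracket] = (589/π) × 0.699337 = 131.11 W/m².
— Configuration B (φ=+56.6°):
sin δ = sin 25.19° × sin 202.5° = -0.16288, so δ = -9.374°.
cos H₀ = −tan(+56.6°) tan(-9.374°) = 0.2504, H₀ = 1.3177 rad.
Bracket: H₀ sin φ sin δ + cos φ cos δ sin H₀ = 1.3177×0.83485×-0.16288 + 0.55048×0.98665×0.96815 = -0.179181 + 0.525832 = 0.346651.
Q̄ = (S₀/π) × [bracket] = (589/π) × 0.346651 = 64.992 W/m².
Ratio Q̄_A / Q̄_B = 131.11 / 64.992 = 2.017.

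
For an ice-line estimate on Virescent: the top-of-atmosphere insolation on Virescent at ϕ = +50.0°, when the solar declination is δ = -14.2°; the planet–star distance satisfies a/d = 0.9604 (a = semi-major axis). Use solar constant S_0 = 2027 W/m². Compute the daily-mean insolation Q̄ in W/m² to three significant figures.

cos h₀ = −tan(+50.0°) tan(-14.200°) = 0.3016, h₀ = 1.2645 rad.
Bracket: h₀ sin ϕ sin δ + cos ϕ cos δ sin h₀ = 1.2645×0.76604×-0.24531 + 0.64279×0.96945×0.95345 = -0.237621 + 0.594145 = 0.356524.
Inverse-square distance factor (a/d)² = 0.9604² = 0.922368.
Q̄ = (S_0/π) × 0.922368 × [bracket] = (2027/π) × 0.922368 × 0.356524 = 212.2 W/m².

Q̄ ≈ 212 W/m²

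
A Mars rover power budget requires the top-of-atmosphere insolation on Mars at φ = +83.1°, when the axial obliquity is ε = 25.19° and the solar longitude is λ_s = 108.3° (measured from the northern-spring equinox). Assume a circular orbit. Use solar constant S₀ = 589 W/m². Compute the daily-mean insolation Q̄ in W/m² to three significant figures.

Q̄ ≈ 236 W/m²

Solar declination: sin δ = sin ε · sin λ_s = sin 25.19° × sin 108.3° = 0.40410, so δ = +23.834°.
cos H₀ = −tan(+83.1°) tan(+23.834°) = -3.6506 ≤ −1 ⇒ polar day, H₀ = π.
Bracket: H₀ sin φ sin δ + cos φ cos δ sin H₀ = 3.1416×0.99276×0.40410 + 0.12014×0.91472×0.00000 = 1.260329 + 0.000000 = 1.260329.
Q̄ = (S₀/π) × [bracket] = (589/π) × 1.260329 = 236.3 W/m².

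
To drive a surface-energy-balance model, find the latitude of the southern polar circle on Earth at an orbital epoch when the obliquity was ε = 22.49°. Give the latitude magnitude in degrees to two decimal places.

67.51°

The polar circle is the lowest latitude that experiences at least one full rotation of continuous darkness at the northern-summer solstice; it lies at |φ| = 90° − ε = 90° − 22.49° = 67.51°.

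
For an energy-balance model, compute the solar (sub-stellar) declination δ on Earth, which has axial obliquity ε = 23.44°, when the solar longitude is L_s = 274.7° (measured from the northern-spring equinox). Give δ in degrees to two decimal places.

δ = -23.36°

sin δ = sin ε · sin L_s = sin 23.44° × sin 274.7° = -0.396451.
δ = arcsin(-0.396451) = -23.36°.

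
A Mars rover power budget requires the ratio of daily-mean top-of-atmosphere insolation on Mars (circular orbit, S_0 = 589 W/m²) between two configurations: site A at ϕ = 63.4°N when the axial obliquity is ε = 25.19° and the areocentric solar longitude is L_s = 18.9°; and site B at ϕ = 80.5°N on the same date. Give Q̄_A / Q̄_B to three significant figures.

— Configuration A (ϕ=+63.4°):
sin δ = sin 25.19° × sin 18.9° = 0.13787, so δ = +7.924°.
cos h₀ = −tan(+63.4°) tan(+7.924°) = -0.2780, h₀ = 1.8525 rad.
Bracket: h₀ sin ϕ sin δ + cos ϕ cos δ sin h₀ = 1.8525×0.89415×0.13787 + 0.44776×0.99045×0.96059 = 0.228370 + 0.426006 = 0.654376.
Q̄ = (S_0/π) × [bracket] = (589/π) × 0.654376 = 122.69 W/m².
— Configuration B (ϕ=+80.5°):
cos h₀ = −tan(+80.5°) tan(+7.924°) = -0.8318, h₀ = 2.5531 rad.
Bracket: h₀ sin ϕ sin δ + cos ϕ cos δ sin h₀ = 2.5531×0.98629×0.13787 + 0.16505×0.99045×0.55508 = 0.347170 + 0.090741 = 0.437911.
Q̄ = (S_0/π) × [bracket] = (589/π) × 0.437911 = 82.102 W/m².
Ratio Q̄_A / Q̄_B = 122.69 / 82.102 = 1.494.

Q̄_A / Q̄_B ≈ 1.49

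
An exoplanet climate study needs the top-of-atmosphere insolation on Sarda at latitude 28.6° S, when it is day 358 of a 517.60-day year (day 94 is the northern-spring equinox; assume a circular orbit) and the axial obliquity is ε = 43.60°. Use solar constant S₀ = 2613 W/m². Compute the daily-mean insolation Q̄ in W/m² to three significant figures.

Q̄ ≈ 757 W/m²

Solar longitude: λ_s = 360° × (358 − 94)/517.60 = 183.617°.
sin δ = sin 43.60° × sin 183.617° = -0.04350, so δ = -2.493°.
cos H₀ = −tan(-28.6°) tan(-2.493°) = -0.0237, H₀ = 1.5945 rad.
Bracket: H₀ sin φ sin δ + cos φ cos δ sin H₀ = 1.5945×-0.47869×-0.04350 + 0.87798×0.99905×0.99972 = 0.033202 + 0.876900 = 0.910102.
Q̄ = (S₀/π) × [bracket] = (2613/π) × 0.910102 = 757.0 W/m².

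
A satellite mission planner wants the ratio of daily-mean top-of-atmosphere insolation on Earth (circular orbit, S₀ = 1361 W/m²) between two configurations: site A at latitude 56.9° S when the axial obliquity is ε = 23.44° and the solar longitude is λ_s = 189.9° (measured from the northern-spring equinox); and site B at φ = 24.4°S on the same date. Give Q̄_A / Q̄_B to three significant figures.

Q̄_A / Q̄_B ≈ 0.669

— Configuration A (φ=-56.9°):
Solar declination: sin δ = sin ε · sin λ_s = sin 23.44° × sin 189.9° = -0.06839, so δ = -3.922°.
cos H₀ = −tan(-56.9°) tan(-3.922°) = -0.1052, H₀ = 1.6761 rad.
Bracket: H₀ sin φ sin δ + cos φ cos δ sin H₀ = 1.6761×-0.83772×-0.06839 + 0.54610×0.99766×0.99446 = 0.096027 + 0.541804 = 0.637831.
Q̄ = (S₀/π) × [bracket] = (1361/π) × 0.637831 = 276.32 W/m².
— Configuration B (φ=-24.4°):
cos H₀ = −tan(-24.4°) tan(-3.922°) = -0.0311, H₀ = 1.6019 rad.
Bracket: H₀ sin φ sin δ + cos φ cos δ sin H₀ = 1.6019×-0.41310×-0.06839 + 0.91068×0.99766×0.99952 = 0.045257 + 0.908113 = 0.953370.
Q̄ = (S₀/π) × [bracket] = (1361/π) × 0.953370 = 413.02 W/m².
Ratio Q̄_A / Q̄_B = 276.32 / 413.02 = 0.6690.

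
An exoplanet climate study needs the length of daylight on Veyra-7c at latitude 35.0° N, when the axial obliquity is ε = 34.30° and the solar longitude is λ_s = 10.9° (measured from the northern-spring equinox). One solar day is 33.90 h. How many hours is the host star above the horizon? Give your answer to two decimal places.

17.76 h

Solar declination: sin δ = sin ε · sin λ_s = sin 34.30° × sin 10.9° = 0.10656, so δ = +6.117°.
cos H₀ = −tan φ · tan δ = −tan(+35.0°) × tan(+6.117°) = -0.0750, so H₀ = 1.6459 rad = 94.30°.
Daylight = 2H₀/(2π) × 33.90 h = (1.6459/π) × 33.90 = 17.76 h.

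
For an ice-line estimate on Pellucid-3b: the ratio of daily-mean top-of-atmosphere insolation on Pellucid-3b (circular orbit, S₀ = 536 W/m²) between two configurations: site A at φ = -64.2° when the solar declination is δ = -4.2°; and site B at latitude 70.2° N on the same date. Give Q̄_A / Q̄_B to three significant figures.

— Configuration A (φ=-64.2°):
cos H₀ = −tan(-64.2°) tan(-4.200°) = -0.1519, H₀ = 1.7233 rad.
Bracket: H₀ sin φ sin δ + cos φ cos δ sin H₀ = 1.7233×-0.90032×-0.07324 + 0.43523×0.99731×0.98839 = 0.113633 + 0.429020 = 0.542653.
Q̄ = (S₀/π) × [bracket] = (536/π) × 0.542653 = 92.584 W/m².
— Configuration B (φ=+70.2°):
cos H₀ = −tan(+70.2°) tan(-4.200°) = 0.2040, H₀ = 1.3654 rad.
Bracket: H₀ sin φ sin δ + cos φ cos δ sin H₀ = 1.3654×0.94088×-0.07324 + 0.33874×0.99731×0.97898 = -0.094090 + 0.330728 = 0.236638.
Q̄ = (S₀/π) × [bracket] = (536/π) × 0.236638 = 40.374 W/m².
Ratio Q̄_A / Q̄_B = 92.584 / 40.374 = 2.293.

Q̄_A / Q̄_B ≈ 2.29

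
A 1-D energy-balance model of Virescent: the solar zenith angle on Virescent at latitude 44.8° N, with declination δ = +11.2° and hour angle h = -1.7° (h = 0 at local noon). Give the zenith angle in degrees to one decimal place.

cos θ_z = sin φ sin δ + cos φ cos δ cos h = 0.136864 + 0.695751 = 0.832615.
θ_z = arccos(0.832615) = 33.6°.

θ_z = 33.6°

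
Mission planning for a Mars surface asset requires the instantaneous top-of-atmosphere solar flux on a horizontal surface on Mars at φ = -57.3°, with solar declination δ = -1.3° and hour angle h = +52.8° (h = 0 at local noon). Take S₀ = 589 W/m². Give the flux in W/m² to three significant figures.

204 W/m²

cos θ_z = sin φ sin δ + cos φ cos δ cos h = 0.019092 + 0.326545 = 0.345637.
Flux = S₀ · cos θ_z = 589 × 0.345637 = 203.6 W/m².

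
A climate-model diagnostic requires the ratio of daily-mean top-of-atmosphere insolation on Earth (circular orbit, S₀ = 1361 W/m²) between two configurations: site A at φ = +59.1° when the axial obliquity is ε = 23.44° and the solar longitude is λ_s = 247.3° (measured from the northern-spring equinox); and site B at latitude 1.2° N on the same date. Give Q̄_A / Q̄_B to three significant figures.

— Configuration A (φ=+59.1°):
Solar declination: sin δ = sin ε · sin λ_s = sin 23.44° × sin 247.3° = -0.36698, so δ = -21.529°.
cos H₀ = −tan(+59.1°) tan(-21.529°) = 0.6592, H₀ = 0.8511 rad.
Bracket: H₀ sin φ sin δ + cos φ cos δ sin H₀ = 0.8511×0.85806×-0.36698 + 0.51354×0.93023×0.75200 = -0.268004 + 0.359238 = 0.091234.
Q̄ = (S₀/π) × [bracket] = (1361/π) × 0.091234 = 39.524 W/m².
— Configuration B (φ=+1.2°):
cos H₀ = −tan(+1.2°) tan(-21.529°) = 0.0083, H₀ = 1.5625 rad.
Bracket: H₀ sin φ sin δ + cos φ cos δ sin H₀ = 1.5625×0.02094×-0.36698 + 0.99978×0.93023×0.99997 = -0.012007 + 0.929997 = 0.917990.
Q̄ = (S₀/π) × [bracket] = (1361/π) × 0.917990 = 397.69 W/m².
Ratio Q̄_A / Q̄_B = 39.524 / 397.69 = 0.09938.

Q̄_A / Q̄_B ≈ 0.0994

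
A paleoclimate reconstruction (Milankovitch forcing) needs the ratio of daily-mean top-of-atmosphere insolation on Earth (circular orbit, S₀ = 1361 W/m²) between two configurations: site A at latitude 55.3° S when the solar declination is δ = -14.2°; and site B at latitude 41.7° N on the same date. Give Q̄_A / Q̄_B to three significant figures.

Q̄_A / Q̄_B ≈ 1.86

— Configuration A (φ=-55.3°):
cos H₀ = −tan(-55.3°) tan(-14.200°) = -0.3654, H₀ = 1.9449 rad.
Bracket: H₀ sin φ sin δ + cos φ cos δ sin H₀ = 1.9449×-0.82214×-0.24531 + 0.56928×0.96945×0.93084 = 0.392246 + 0.513720 = 0.905966.
Q̄ = (S₀/π) × [bracket] = (1361/π) × 0.905966 = 392.48 W/m².
— Configuration B (φ=+41.7°):
cos H₀ = −tan(+41.7°) tan(-14.200°) = 0.2254, H₀ = 1.3434 rad.
Bracket: H₀ sin φ sin δ + cos φ cos δ sin H₀ = 1.3434×0.66523×-0.24531 + 0.74664×0.96945×0.97425 = -0.219226 + 0.705192 = 0.485966.
Q̄ = (S₀/π) × [bracket] = (1361/π) × 0.485966 = 210.53 W/m².
Ratio Q̄_A / Q̄_B = 392.48 / 210.53 = 1.864.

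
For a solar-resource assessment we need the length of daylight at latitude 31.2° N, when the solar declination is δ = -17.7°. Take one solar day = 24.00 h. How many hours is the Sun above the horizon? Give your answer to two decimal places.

10.51 h

cos h₀ = −tan ϕ · tan δ = −tan(+31.2°) × tan(-17.700°) = 0.1933, so h₀ = 1.3763 rad = 78.86°.
Daylight = 2h₀/(2π) × 24.00 h = (1.3763/π) × 24.00 = 10.51 h.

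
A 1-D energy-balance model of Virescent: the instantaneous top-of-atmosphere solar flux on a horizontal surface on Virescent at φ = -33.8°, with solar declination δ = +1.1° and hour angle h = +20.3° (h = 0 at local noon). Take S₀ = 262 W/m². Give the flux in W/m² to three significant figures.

cos θ_z = sin φ sin δ + cos φ cos δ cos h = -0.010679 + 0.779228 = 0.768549.
Flux = S₀ · cos θ_z = 262 × 0.768549 = 201.4 W/m².

201 W/m²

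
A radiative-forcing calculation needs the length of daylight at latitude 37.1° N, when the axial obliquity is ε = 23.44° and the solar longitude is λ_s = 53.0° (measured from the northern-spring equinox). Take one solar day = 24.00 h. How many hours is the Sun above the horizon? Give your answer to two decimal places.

13.96 h

Solar declination: sin δ = sin ε · sin λ_s = sin 23.44° × sin 53.0° = 0.31769, so δ = +18.523°.
cos H₀ = −tan φ · tan δ = −tan(+37.1°) × tan(+18.523°) = -0.2534, so H₀ = 1.8270 rad = 104.68°.
Daylight = 2H₀/(2π) × 24.00 h = (1.8270/π) × 24.00 = 13.96 h.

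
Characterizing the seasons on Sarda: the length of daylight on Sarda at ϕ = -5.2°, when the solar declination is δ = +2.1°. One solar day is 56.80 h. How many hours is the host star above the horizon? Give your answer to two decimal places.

28.34 h

cos h₀ = −tan ϕ · tan δ = −tan(-5.2°) × tan(+2.100°) = 0.0033, so h₀ = 1.5675 rad = 89.81°.
Daylight = 2h₀/(2π) × 56.80 h = (1.5675/π) × 56.80 = 28.34 h.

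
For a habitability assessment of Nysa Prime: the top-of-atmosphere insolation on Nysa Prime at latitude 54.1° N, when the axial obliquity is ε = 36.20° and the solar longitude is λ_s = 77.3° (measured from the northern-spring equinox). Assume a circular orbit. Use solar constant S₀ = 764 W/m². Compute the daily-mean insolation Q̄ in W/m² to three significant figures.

Q̄ ≈ 357 W/m²

Solar declination: sin δ = sin ε · sin λ_s = sin 36.20° × sin 77.3° = 0.57616, so δ = +35.181°.
cos H₀ = −tan(+54.1°) tan(+35.181°) = -0.9738, H₀ = 2.9122 rad.
Bracket: H₀ sin φ sin δ + cos φ cos δ sin H₀ = 2.9122×0.81004×0.57616 + 0.58637×0.81734×0.22739 = 1.359161 + 0.108980 = 1.468141.
Q̄ = (S₀/π) × [bracket] = (764/π) × 1.468141 = 357.0 W/m².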